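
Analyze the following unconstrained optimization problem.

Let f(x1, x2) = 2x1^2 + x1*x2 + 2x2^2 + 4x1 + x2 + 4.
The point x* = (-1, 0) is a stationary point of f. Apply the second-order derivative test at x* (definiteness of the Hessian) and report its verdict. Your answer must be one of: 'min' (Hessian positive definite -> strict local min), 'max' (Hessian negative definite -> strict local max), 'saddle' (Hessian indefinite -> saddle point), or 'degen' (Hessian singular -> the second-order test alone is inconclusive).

Compute the Hessian H = grad^2 f:
  H = [[4, 1], [1, 4]]
Verify stationarity: grad f(x*) = H x* + g = (0, 0).
Eigenvalues of H: 3, 5.
Both eigenvalues > 0, so H is positive definite -> x* is a strict local min.

min


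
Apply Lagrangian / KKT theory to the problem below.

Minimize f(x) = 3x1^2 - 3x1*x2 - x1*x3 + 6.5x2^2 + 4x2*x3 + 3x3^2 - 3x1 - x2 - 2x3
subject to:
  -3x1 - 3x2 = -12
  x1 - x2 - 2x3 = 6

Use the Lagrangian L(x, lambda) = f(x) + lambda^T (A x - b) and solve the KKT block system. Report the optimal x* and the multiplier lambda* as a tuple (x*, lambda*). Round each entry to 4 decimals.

Form the Lagrangian:
  L(x, lambda) = (1/2) x^T Q x + c^T x + lambda^T (A x - b)
Stationarity (grad_x L = 0): Q x + c + A^T lambda = 0.
Primal feasibility: A x = b.

This gives the KKT block system:
  [ Q   A^T ] [ x     ]   [-c ]
  [ A    0  ] [ lambda ] = [ b ]

Solving the linear system:
  x*      = (2.7143, 1.2857, -2.2857)
  lambda* = (1.6905, -6.6429)
  f(x*)   = 27.6429

x* = (2.7143, 1.2857, -2.2857), lambda* = (1.6905, -6.6429)


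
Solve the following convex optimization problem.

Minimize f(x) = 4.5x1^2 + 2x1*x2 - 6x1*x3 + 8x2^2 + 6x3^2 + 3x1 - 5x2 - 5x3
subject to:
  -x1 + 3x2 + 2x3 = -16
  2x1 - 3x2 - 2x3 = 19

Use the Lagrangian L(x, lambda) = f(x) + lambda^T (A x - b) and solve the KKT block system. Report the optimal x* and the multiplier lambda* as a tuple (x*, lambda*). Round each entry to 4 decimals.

Form the Lagrangian:
  L(x, lambda) = (1/2) x^T Q x + c^T x + lambda^T (A x - b)
Stationarity (grad_x L = 0): Q x + c + A^T lambda = 0.
Primal feasibility: A x = b.

This gives the KKT block system:
  [ Q   A^T ] [ x     ]   [-c ]
  [ A    0  ] [ lambda ] = [ b ]

Solving the linear system:
  x*      = (3, -3.5465, -1.1802)
  lambda* = (7.1744, -11.407)
  f(x*)   = 182.0785

x* = (3, -3.5465, -1.1802), lambda* = (7.1744, -11.407)


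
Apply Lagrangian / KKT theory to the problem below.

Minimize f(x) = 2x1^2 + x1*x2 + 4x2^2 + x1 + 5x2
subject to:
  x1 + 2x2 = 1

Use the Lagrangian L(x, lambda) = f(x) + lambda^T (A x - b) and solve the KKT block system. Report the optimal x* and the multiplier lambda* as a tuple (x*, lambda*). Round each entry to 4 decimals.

Form the Lagrangian:
  L(x, lambda) = (1/2) x^T Q x + c^T x + lambda^T (A x - b)
Stationarity (grad_x L = 0): Q x + c + A^T lambda = 0.
Primal feasibility: A x = b.

This gives the KKT block system:
  [ Q   A^T ] [ x     ]   [-c ]
  [ A    0  ] [ lambda ] = [ b ]

Solving the linear system:
  x*      = (0.6, 0.2)
  lambda* = (-3.6)
  f(x*)   = 2.6

x* = (0.6, 0.2), lambda* = (-3.6)


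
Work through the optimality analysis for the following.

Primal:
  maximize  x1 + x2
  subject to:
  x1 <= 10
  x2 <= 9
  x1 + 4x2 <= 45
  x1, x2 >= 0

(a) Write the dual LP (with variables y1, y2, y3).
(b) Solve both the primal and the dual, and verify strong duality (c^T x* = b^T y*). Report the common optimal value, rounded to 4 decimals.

The standard primal-dual pair for 'max c^T x s.t. A x <= b, x >= 0' is:
  Dual:  min b^T y  s.t.  A^T y >= c,  y >= 0.

So the dual LP is:
  minimize  10y1 + 9y2 + 45y3
  subject to:
    y1 + y3 >= 1
    y2 + 4y3 >= 1
    y1, y2, y3 >= 0

Solving the primal: x* = (10, 8.75).
  primal value c^T x* = 18.75.
Solving the dual: y* = (0.75, 0, 0.25).
  dual value b^T y* = 18.75.
Strong duality: c^T x* = b^T y*. Confirmed.

18.75


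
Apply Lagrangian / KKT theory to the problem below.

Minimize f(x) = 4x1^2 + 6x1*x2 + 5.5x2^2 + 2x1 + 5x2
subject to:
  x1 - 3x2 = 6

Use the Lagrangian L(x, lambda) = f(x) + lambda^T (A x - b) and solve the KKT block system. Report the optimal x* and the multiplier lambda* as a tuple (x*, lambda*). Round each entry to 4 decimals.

Form the Lagrangian:
  L(x, lambda) = (1/2) x^T Q x + c^T x + lambda^T (A x - b)
Stationarity (grad_x L = 0): Q x + c + A^T lambda = 0.
Primal feasibility: A x = b.

This gives the KKT block system:
  [ Q   A^T ] [ x     ]   [-c ]
  [ A    0  ] [ lambda ] = [ b ]

Solving the linear system:
  x*      = (1.1849, -1.605)
  lambda* = (-1.8487)
  f(x*)   = 2.7185

x* = (1.1849, -1.605), lambda* = (-1.8487)


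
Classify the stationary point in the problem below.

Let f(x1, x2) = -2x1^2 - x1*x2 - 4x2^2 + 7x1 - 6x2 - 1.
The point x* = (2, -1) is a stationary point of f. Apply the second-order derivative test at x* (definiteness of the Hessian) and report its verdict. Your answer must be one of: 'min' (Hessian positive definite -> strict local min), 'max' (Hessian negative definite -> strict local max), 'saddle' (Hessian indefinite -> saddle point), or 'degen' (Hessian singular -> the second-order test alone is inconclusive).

Compute the Hessian H = grad^2 f:
  H = [[-4, -1], [-1, -8]]
Verify stationarity: grad f(x*) = H x* + g = (0, 0).
Eigenvalues of H: -8.2361, -3.7639.
Both eigenvalues < 0, so H is negative definite -> x* is a strict local max.

max


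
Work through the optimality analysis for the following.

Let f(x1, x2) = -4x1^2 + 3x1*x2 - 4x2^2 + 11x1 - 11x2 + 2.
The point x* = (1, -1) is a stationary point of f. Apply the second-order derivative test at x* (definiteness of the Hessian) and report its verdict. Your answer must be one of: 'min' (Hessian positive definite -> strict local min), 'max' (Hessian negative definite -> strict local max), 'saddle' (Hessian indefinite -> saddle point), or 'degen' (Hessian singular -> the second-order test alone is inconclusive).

Compute the Hessian H = grad^2 f:
  H = [[-8, 3], [3, -8]]
Verify stationarity: grad f(x*) = H x* + g = (0, 0).
Eigenvalues of H: -11, -5.
Both eigenvalues < 0, so H is negative definite -> x* is a strict local max.

max


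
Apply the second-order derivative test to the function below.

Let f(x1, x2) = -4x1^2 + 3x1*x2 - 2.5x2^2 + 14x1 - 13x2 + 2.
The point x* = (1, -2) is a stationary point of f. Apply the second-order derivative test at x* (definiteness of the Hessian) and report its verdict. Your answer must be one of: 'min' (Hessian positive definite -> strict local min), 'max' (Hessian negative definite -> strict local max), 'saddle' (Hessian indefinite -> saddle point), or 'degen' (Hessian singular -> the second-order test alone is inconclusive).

Compute the Hessian H = grad^2 f:
  H = [[-8, 3], [3, -5]]
Verify stationarity: grad f(x*) = H x* + g = (0, 0).
Eigenvalues of H: -9.8541, -3.1459.
Both eigenvalues < 0, so H is negative definite -> x* is a strict local max.

max


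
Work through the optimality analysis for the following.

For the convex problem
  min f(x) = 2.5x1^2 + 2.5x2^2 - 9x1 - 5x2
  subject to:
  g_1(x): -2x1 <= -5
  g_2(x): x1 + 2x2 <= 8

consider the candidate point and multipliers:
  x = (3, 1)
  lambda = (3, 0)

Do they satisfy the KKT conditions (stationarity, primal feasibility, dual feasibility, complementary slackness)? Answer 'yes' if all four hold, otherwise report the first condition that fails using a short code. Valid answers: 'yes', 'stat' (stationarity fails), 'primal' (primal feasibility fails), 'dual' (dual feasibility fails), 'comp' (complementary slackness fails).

Gradient of f: grad f(x) = Q x + c = (6, 0)
Constraint values g_i(x) = a_i^T x - b_i:
  g_1((3, 1)) = -1
  g_2((3, 1)) = -3
Stationarity residual: grad f(x) + sum_i lambda_i a_i = (0, 0)
  -> stationarity OK
Primal feasibility (all g_i <= 0): OK
Dual feasibility (all lambda_i >= 0): OK
Complementary slackness (lambda_i * g_i(x) = 0 for all i): FAILS

Verdict: the first failing condition is complementary_slackness -> comp.

comp


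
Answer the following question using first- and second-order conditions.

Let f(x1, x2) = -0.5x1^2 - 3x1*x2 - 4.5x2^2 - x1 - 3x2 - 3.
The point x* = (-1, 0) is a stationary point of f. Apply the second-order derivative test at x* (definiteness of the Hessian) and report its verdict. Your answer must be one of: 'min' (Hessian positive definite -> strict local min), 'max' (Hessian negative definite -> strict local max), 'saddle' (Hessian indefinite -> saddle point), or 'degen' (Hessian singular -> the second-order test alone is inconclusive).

Compute the Hessian H = grad^2 f:
  H = [[-1, -3], [-3, -9]]
Verify stationarity: grad f(x*) = H x* + g = (0, 0).
Eigenvalues of H: -10, 0.
H has a zero eigenvalue (singular; negative semidefinite but not definite), so H is neither positive definite, negative definite, nor indefinite. The second-order test alone is inconclusive -> degen.
(Indeed, f is constant along the null direction of H through x*, so x* is not a strict local extremum.)

degen


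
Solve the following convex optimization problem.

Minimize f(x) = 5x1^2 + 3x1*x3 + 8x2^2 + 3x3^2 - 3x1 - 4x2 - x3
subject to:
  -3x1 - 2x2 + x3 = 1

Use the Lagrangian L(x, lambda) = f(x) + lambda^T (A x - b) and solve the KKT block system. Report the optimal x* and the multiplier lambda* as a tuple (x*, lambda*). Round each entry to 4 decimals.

Form the Lagrangian:
  L(x, lambda) = (1/2) x^T Q x + c^T x + lambda^T (A x - b)
Stationarity (grad_x L = 0): Q x + c + A^T lambda = 0.
Primal feasibility: A x = b.

This gives the KKT block system:
  [ Q   A^T ] [ x     ]   [-c ]
  [ A    0  ] [ lambda ] = [ b ]

Solving the linear system:
  x*      = (-0.2296, 0.091, 0.4934)
  lambda* = (-1.2718)
  f(x*)   = 0.5515

x* = (-0.2296, 0.091, 0.4934), lambda* = (-1.2718)


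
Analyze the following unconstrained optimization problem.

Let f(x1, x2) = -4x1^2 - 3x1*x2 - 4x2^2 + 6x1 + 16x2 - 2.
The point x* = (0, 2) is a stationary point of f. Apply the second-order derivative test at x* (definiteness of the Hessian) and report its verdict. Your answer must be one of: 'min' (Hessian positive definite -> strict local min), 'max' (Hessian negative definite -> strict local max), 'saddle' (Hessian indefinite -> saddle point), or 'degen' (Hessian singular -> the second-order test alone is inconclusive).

Compute the Hessian H = grad^2 f:
  H = [[-8, -3], [-3, -8]]
Verify stationarity: grad f(x*) = H x* + g = (0, 0).
Eigenvalues of H: -11, -5.
Both eigenvalues < 0, so H is negative definite -> x* is a strict local max.

max


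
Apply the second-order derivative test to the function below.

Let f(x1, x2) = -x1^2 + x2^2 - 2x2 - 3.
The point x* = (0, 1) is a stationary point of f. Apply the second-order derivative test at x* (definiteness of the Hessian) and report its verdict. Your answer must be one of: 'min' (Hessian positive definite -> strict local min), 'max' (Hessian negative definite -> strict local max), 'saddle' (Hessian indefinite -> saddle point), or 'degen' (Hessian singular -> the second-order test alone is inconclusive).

Compute the Hessian H = grad^2 f:
  H = [[-2, 0], [0, 2]]
Verify stationarity: grad f(x*) = H x* + g = (0, 0).
Eigenvalues of H: -2, 2.
Eigenvalues have mixed signs, so H is indefinite -> x* is a saddle point.

saddle


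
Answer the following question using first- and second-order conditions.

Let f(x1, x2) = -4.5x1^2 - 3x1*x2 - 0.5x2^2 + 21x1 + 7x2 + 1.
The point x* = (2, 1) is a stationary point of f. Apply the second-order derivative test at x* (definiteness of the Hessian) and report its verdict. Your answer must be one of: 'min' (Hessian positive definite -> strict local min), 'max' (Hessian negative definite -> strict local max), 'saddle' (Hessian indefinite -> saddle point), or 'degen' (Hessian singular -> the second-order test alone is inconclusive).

Compute the Hessian H = grad^2 f:
  H = [[-9, -3], [-3, -1]]
Verify stationarity: grad f(x*) = H x* + g = (0, 0).
Eigenvalues of H: -10, 0.
H has a zero eigenvalue (singular; negative semidefinite but not definite), so H is neither positive definite, negative definite, nor indefinite. The second-order test alone is inconclusive -> degen.
(Indeed, f is constant along the null direction of H through x*, so x* is not a strict local extremum.)

degen


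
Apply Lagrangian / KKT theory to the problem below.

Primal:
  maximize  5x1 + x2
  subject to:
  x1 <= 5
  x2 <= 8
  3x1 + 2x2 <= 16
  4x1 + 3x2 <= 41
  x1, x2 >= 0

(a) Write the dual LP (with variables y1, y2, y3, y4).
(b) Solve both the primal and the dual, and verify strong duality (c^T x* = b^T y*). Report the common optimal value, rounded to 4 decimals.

The standard primal-dual pair for 'max c^T x s.t. A x <= b, x >= 0' is:
  Dual:  min b^T y  s.t.  A^T y >= c,  y >= 0.

So the dual LP is:
  minimize  5y1 + 8y2 + 16y3 + 41y4
  subject to:
    y1 + 3y3 + 4y4 >= 5
    y2 + 2y3 + 3y4 >= 1
    y1, y2, y3, y4 >= 0

Solving the primal: x* = (5, 0.5).
  primal value c^T x* = 25.5.
Solving the dual: y* = (3.5, 0, 0.5, 0).
  dual value b^T y* = 25.5.
Strong duality: c^T x* = b^T y*. Confirmed.

25.5


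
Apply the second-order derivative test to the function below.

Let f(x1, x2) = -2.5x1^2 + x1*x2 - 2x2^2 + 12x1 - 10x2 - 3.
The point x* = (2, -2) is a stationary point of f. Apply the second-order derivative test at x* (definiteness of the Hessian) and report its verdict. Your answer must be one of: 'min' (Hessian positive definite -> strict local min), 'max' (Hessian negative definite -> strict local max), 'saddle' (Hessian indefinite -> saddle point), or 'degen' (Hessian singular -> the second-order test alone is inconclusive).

Compute the Hessian H = grad^2 f:
  H = [[-5, 1], [1, -4]]
Verify stationarity: grad f(x*) = H x* + g = (0, 0).
Eigenvalues of H: -5.618, -3.382.
Both eigenvalues < 0, so H is negative definite -> x* is a strict local max.

max


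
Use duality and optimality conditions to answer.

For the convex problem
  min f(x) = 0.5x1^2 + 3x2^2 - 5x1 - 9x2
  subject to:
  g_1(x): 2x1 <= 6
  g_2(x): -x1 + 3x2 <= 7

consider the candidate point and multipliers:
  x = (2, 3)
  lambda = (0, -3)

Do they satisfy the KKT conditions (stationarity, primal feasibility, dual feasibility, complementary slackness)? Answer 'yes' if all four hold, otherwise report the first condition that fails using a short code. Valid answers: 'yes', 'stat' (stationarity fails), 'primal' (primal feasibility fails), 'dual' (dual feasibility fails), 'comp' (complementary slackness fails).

Gradient of f: grad f(x) = Q x + c = (-3, 9)
Constraint values g_i(x) = a_i^T x - b_i:
  g_1((2, 3)) = -2
  g_2((2, 3)) = 0
Stationarity residual: grad f(x) + sum_i lambda_i a_i = (0, 0)
  -> stationarity OK
Primal feasibility (all g_i <= 0): OK
Dual feasibility (all lambda_i >= 0): FAILS
Complementary slackness (lambda_i * g_i(x) = 0 for all i): OK

Verdict: the first failing condition is dual_feasibility -> dual.

dual


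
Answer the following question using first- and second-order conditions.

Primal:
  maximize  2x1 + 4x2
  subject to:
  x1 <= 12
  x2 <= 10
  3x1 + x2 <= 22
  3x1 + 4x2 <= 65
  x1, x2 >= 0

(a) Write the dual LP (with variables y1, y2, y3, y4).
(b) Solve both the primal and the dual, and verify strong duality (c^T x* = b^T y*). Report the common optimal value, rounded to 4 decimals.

The standard primal-dual pair for 'max c^T x s.t. A x <= b, x >= 0' is:
  Dual:  min b^T y  s.t.  A^T y >= c,  y >= 0.

So the dual LP is:
  minimize  12y1 + 10y2 + 22y3 + 65y4
  subject to:
    y1 + 3y3 + 3y4 >= 2
    y2 + y3 + 4y4 >= 4
    y1, y2, y3, y4 >= 0

Solving the primal: x* = (4, 10).
  primal value c^T x* = 48.
Solving the dual: y* = (0, 3.3333, 0.6667, 0).
  dual value b^T y* = 48.
Strong duality: c^T x* = b^T y*. Confirmed.

48


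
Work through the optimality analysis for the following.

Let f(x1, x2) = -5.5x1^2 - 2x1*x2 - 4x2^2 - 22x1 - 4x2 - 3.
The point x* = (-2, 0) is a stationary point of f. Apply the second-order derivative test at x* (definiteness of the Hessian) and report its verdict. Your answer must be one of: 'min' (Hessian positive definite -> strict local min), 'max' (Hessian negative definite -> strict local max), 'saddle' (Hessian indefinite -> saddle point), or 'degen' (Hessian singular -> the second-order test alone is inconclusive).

Compute the Hessian H = grad^2 f:
  H = [[-11, -2], [-2, -8]]
Verify stationarity: grad f(x*) = H x* + g = (0, 0).
Eigenvalues of H: -12, -7.
Both eigenvalues < 0, so H is negative definite -> x* is a strict local max.

max


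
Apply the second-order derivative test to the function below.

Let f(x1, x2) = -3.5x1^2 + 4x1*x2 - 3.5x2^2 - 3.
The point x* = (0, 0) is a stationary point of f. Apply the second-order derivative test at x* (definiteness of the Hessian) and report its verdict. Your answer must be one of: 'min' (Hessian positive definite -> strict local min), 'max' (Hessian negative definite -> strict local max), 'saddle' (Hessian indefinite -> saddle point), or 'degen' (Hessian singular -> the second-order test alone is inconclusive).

Compute the Hessian H = grad^2 f:
  H = [[-7, 4], [4, -7]]
Verify stationarity: grad f(x*) = H x* + g = (0, 0).
Eigenvalues of H: -11, -3.
Both eigenvalues < 0, so H is negative definite -> x* is a strict local max.

max


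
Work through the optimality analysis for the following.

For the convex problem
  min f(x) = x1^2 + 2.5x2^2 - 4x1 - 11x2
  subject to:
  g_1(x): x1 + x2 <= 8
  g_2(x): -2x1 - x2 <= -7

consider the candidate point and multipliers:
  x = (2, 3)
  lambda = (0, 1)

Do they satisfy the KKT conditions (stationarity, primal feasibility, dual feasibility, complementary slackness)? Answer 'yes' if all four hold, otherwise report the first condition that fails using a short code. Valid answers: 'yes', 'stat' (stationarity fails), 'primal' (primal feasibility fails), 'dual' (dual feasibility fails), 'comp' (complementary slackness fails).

Gradient of f: grad f(x) = Q x + c = (0, 4)
Constraint values g_i(x) = a_i^T x - b_i:
  g_1((2, 3)) = -3
  g_2((2, 3)) = 0
Stationarity residual: grad f(x) + sum_i lambda_i a_i = (-2, 3)
  -> stationarity FAILS
Primal feasibility (all g_i <= 0): OK
Dual feasibility (all lambda_i >= 0): OK
Complementary slackness (lambda_i * g_i(x) = 0 for all i): OK

Verdict: the first failing condition is stationarity -> stat.

stat


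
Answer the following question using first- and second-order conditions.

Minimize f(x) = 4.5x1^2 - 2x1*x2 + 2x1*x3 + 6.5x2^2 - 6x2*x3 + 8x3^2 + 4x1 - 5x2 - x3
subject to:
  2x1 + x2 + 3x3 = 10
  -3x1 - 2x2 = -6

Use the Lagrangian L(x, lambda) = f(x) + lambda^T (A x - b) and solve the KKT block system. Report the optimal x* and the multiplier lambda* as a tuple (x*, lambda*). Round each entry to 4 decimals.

Form the Lagrangian:
  L(x, lambda) = (1/2) x^T Q x + c^T x + lambda^T (A x - b)
Stationarity (grad_x L = 0): Q x + c + A^T lambda = 0.
Primal feasibility: A x = b.

This gives the KKT block system:
  [ Q   A^T ] [ x     ]   [-c ]
  [ A    0  ] [ lambda ] = [ b ]

Solving the linear system:
  x*      = (0.7407, 1.889, 2.2099)
  lambda* = (-8.1686, -1.6764)
  f(x*)   = 31.4678

x* = (0.7407, 1.889, 2.2099), lambda* = (-8.1686, -1.6764)


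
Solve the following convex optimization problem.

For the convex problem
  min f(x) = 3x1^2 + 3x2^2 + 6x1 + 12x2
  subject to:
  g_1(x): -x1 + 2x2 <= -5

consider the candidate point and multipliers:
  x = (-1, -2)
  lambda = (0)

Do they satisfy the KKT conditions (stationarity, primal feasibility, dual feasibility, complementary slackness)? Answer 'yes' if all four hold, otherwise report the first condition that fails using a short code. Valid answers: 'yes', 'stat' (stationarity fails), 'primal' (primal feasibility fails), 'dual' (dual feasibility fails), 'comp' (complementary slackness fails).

Gradient of f: grad f(x) = Q x + c = (0, 0)
Constraint values g_i(x) = a_i^T x - b_i:
  g_1((-1, -2)) = 2
Stationarity residual: grad f(x) + sum_i lambda_i a_i = (0, 0)
  -> stationarity OK
Primal feasibility (all g_i <= 0): FAILS
Dual feasibility (all lambda_i >= 0): OK
Complementary slackness (lambda_i * g_i(x) = 0 for all i): OK

Verdict: the first failing condition is primal_feasibility -> primal.

primal


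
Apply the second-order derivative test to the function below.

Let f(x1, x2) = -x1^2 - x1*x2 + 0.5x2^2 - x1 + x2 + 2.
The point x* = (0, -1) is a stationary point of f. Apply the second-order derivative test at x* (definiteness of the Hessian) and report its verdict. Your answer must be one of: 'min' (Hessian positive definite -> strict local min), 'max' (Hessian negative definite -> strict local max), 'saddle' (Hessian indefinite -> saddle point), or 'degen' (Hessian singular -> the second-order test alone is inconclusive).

Compute the Hessian H = grad^2 f:
  H = [[-2, -1], [-1, 1]]
Verify stationarity: grad f(x*) = H x* + g = (0, 0).
Eigenvalues of H: -2.3028, 1.3028.
Eigenvalues have mixed signs, so H is indefinite -> x* is a saddle point.

saddle


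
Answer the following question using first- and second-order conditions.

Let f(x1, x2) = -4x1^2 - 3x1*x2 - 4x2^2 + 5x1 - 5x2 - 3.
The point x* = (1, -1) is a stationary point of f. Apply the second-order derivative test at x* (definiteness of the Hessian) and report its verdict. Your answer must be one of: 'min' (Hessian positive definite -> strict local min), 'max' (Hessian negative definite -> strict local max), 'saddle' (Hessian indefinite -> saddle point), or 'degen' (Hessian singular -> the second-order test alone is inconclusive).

Compute the Hessian H = grad^2 f:
  H = [[-8, -3], [-3, -8]]
Verify stationarity: grad f(x*) = H x* + g = (0, 0).
Eigenvalues of H: -11, -5.
Both eigenvalues < 0, so H is negative definite -> x* is a strict local max.

max


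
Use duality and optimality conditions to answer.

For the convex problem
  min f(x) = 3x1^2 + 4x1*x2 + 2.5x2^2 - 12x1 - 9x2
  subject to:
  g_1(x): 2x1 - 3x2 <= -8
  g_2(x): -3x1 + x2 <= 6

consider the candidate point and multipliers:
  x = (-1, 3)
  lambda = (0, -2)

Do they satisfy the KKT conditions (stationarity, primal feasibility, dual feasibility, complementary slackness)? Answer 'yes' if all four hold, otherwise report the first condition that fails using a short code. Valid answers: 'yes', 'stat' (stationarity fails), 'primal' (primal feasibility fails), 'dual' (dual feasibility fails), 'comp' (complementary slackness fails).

Gradient of f: grad f(x) = Q x + c = (-6, 2)
Constraint values g_i(x) = a_i^T x - b_i:
  g_1((-1, 3)) = -3
  g_2((-1, 3)) = 0
Stationarity residual: grad f(x) + sum_i lambda_i a_i = (0, 0)
  -> stationarity OK
Primal feasibility (all g_i <= 0): OK
Dual feasibility (all lambda_i >= 0): FAILS
Complementary slackness (lambda_i * g_i(x) = 0 for all i): OK

Verdict: the first failing condition is dual_feasibility -> dual.

dual


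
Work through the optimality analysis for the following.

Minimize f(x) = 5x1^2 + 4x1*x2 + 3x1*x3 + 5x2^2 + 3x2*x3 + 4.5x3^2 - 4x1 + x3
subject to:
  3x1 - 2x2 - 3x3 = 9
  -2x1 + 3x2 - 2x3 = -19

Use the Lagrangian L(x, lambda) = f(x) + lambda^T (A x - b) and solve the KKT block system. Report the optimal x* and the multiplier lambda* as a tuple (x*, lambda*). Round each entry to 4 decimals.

Form the Lagrangian:
  L(x, lambda) = (1/2) x^T Q x + c^T x + lambda^T (A x - b)
Stationarity (grad_x L = 0): Q x + c + A^T lambda = 0.
Primal feasibility: A x = b.

This gives the KKT block system:
  [ Q   A^T ] [ x     ]   [-c ]
  [ A    0  ] [ lambda ] = [ b ]

Solving the linear system:
  x*      = (2.4876, -3.473, 1.8029)
  lambda* = (0.3129, 6.6656)
  f(x*)   = 57.8415

x* = (2.4876, -3.473, 1.8029), lambda* = (0.3129, 6.6656)


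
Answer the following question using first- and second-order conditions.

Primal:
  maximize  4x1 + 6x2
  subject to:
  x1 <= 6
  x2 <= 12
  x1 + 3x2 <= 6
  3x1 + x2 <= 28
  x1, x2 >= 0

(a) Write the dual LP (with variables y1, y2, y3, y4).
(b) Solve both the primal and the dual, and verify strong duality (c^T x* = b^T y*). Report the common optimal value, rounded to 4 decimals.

The standard primal-dual pair for 'max c^T x s.t. A x <= b, x >= 0' is:
  Dual:  min b^T y  s.t.  A^T y >= c,  y >= 0.

So the dual LP is:
  minimize  6y1 + 12y2 + 6y3 + 28y4
  subject to:
    y1 + y3 + 3y4 >= 4
    y2 + 3y3 + y4 >= 6
    y1, y2, y3, y4 >= 0

Solving the primal: x* = (6, 0).
  primal value c^T x* = 24.
Solving the dual: y* = (2, 0, 2, 0).
  dual value b^T y* = 24.
Strong duality: c^T x* = b^T y*. Confirmed.

24


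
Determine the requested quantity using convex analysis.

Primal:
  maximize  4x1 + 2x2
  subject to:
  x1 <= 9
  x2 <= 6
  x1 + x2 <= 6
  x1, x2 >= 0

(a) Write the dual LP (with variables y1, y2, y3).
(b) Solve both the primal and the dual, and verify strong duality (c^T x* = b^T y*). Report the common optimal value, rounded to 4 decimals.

The standard primal-dual pair for 'max c^T x s.t. A x <= b, x >= 0' is:
  Dual:  min b^T y  s.t.  A^T y >= c,  y >= 0.

So the dual LP is:
  minimize  9y1 + 6y2 + 6y3
  subject to:
    y1 + y3 >= 4
    y2 + y3 >= 2
    y1, y2, y3 >= 0

Solving the primal: x* = (6, 0).
  primal value c^T x* = 24.
Solving the dual: y* = (0, 0, 4).
  dual value b^T y* = 24.
Strong duality: c^T x* = b^T y*. Confirmed.

24


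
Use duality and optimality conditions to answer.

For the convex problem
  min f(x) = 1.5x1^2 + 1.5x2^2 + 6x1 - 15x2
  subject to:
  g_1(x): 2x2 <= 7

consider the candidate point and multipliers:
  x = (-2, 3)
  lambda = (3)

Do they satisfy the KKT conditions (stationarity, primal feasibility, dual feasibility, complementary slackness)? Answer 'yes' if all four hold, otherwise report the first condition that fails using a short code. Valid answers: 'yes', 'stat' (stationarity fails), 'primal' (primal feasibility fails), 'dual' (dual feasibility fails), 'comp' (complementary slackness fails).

Gradient of f: grad f(x) = Q x + c = (0, -6)
Constraint values g_i(x) = a_i^T x - b_i:
  g_1((-2, 3)) = -1
Stationarity residual: grad f(x) + sum_i lambda_i a_i = (0, 0)
  -> stationarity OK
Primal feasibility (all g_i <= 0): OK
Dual feasibility (all lambda_i >= 0): OK
Complementary slackness (lambda_i * g_i(x) = 0 for all i): FAILS

Verdict: the first failing condition is complementary_slackness -> comp.

comp


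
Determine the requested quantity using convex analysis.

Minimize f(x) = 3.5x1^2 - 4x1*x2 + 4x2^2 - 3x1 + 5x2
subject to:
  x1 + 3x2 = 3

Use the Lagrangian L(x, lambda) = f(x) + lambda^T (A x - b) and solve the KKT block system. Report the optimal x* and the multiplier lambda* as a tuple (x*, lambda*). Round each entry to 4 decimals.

Form the Lagrangian:
  L(x, lambda) = (1/2) x^T Q x + c^T x + lambda^T (A x - b)
Stationarity (grad_x L = 0): Q x + c + A^T lambda = 0.
Primal feasibility: A x = b.

This gives the KKT block system:
  [ Q   A^T ] [ x     ]   [-c ]
  [ A    0  ] [ lambda ] = [ b ]

Solving the linear system:
  x*      = (1.0737, 0.6421)
  lambda* = (-1.9474)
  f(x*)   = 2.9158

x* = (1.0737, 0.6421), lambda* = (-1.9474)


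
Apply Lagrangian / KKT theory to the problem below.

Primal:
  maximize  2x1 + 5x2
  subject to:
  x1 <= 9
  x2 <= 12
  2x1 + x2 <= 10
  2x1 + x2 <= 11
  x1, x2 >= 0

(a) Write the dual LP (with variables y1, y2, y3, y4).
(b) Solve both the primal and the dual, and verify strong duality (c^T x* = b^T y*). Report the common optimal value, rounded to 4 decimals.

The standard primal-dual pair for 'max c^T x s.t. A x <= b, x >= 0' is:
  Dual:  min b^T y  s.t.  A^T y >= c,  y >= 0.

So the dual LP is:
  minimize  9y1 + 12y2 + 10y3 + 11y4
  subject to:
    y1 + 2y3 + 2y4 >= 2
    y2 + y3 + y4 >= 5
    y1, y2, y3, y4 >= 0

Solving the primal: x* = (0, 10).
  primal value c^T x* = 50.
Solving the dual: y* = (0, 0, 5, 0).
  dual value b^T y* = 50.
Strong duality: c^T x* = b^T y*. Confirmed.

50


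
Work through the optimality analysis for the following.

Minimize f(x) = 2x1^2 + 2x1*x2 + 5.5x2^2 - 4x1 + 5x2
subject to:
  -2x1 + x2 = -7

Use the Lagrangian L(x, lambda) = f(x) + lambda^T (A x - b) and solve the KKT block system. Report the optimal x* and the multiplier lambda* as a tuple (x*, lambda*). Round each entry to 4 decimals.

Form the Lagrangian:
  L(x, lambda) = (1/2) x^T Q x + c^T x + lambda^T (A x - b)
Stationarity (grad_x L = 0): Q x + c + A^T lambda = 0.
Primal feasibility: A x = b.

This gives the KKT block system:
  [ Q   A^T ] [ x     ]   [-c ]
  [ A    0  ] [ lambda ] = [ b ]

Solving the linear system:
  x*      = (2.8929, -1.2143)
  lambda* = (2.5714)
  f(x*)   = 0.1786

x* = (2.8929, -1.2143), lambda* = (2.5714)


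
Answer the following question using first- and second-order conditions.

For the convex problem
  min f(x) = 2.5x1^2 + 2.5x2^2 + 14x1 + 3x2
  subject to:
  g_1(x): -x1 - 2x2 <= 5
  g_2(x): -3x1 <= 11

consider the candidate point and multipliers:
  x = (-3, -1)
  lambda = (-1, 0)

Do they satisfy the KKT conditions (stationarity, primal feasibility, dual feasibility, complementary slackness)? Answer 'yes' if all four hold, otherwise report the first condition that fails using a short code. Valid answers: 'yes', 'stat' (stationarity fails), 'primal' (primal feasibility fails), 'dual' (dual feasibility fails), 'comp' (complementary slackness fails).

Gradient of f: grad f(x) = Q x + c = (-1, -2)
Constraint values g_i(x) = a_i^T x - b_i:
  g_1((-3, -1)) = 0
  g_2((-3, -1)) = -2
Stationarity residual: grad f(x) + sum_i lambda_i a_i = (0, 0)
  -> stationarity OK
Primal feasibility (all g_i <= 0): OK
Dual feasibility (all lambda_i >= 0): FAILS
Complementary slackness (lambda_i * g_i(x) = 0 for all i): OK

Verdict: the first failing condition is dual_feasibility -> dual.

dual


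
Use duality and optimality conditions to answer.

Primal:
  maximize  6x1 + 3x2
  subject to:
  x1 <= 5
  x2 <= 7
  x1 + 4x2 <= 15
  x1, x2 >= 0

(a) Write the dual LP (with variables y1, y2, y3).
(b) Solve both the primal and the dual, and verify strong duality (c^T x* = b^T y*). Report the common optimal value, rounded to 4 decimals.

The standard primal-dual pair for 'max c^T x s.t. A x <= b, x >= 0' is:
  Dual:  min b^T y  s.t.  A^T y >= c,  y >= 0.

So the dual LP is:
  minimize  5y1 + 7y2 + 15y3
  subject to:
    y1 + y3 >= 6
    y2 + 4y3 >= 3
    y1, y2, y3 >= 0

Solving the primal: x* = (5, 2.5).
  primal value c^T x* = 37.5.
Solving the dual: y* = (5.25, 0, 0.75).
  dual value b^T y* = 37.5.
Strong duality: c^T x* = b^T y*. Confirmed.

37.5


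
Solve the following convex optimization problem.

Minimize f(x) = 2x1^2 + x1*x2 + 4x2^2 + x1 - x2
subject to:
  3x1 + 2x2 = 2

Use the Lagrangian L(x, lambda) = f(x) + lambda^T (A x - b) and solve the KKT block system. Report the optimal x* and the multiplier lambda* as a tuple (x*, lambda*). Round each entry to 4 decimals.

Form the Lagrangian:
  L(x, lambda) = (1/2) x^T Q x + c^T x + lambda^T (A x - b)
Stationarity (grad_x L = 0): Q x + c + A^T lambda = 0.
Primal feasibility: A x = b.

This gives the KKT block system:
  [ Q   A^T ] [ x     ]   [-c ]
  [ A    0  ] [ lambda ] = [ b ]

Solving the linear system:
  x*      = (0.4474, 0.3289)
  lambda* = (-1.0395)
  f(x*)   = 1.0987

x* = (0.4474, 0.3289), lambda* = (-1.0395)


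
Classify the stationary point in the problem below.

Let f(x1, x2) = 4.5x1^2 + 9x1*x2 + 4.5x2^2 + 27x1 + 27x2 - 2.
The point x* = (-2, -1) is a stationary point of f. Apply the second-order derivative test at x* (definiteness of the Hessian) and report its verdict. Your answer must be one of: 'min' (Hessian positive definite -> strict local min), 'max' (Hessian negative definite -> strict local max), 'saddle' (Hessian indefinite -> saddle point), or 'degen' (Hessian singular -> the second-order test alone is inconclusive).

Compute the Hessian H = grad^2 f:
  H = [[9, 9], [9, 9]]
Verify stationarity: grad f(x*) = H x* + g = (0, 0).
Eigenvalues of H: 0, 18.
H has a zero eigenvalue (singular; positive semidefinite but not definite), so H is neither positive definite, negative definite, nor indefinite. The second-order test alone is inconclusive -> degen.
(Indeed, f is constant along the null direction of H through x*, so x* is not a strict local extremum.)

degen


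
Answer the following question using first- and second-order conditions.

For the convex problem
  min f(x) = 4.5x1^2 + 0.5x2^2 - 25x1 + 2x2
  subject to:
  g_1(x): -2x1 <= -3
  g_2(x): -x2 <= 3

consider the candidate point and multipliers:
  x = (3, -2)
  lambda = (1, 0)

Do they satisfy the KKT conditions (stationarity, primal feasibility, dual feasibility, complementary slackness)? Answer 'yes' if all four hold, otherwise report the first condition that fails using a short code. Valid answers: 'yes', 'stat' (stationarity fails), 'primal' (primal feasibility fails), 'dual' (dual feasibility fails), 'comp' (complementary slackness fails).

Gradient of f: grad f(x) = Q x + c = (2, 0)
Constraint values g_i(x) = a_i^T x - b_i:
  g_1((3, -2)) = -3
  g_2((3, -2)) = -1
Stationarity residual: grad f(x) + sum_i lambda_i a_i = (0, 0)
  -> stationarity OK
Primal feasibility (all g_i <= 0): OK
Dual feasibility (all lambda_i >= 0): OK
Complementary slackness (lambda_i * g_i(x) = 0 for all i): FAILS

Verdict: the first failing condition is complementary_slackness -> comp.

comp


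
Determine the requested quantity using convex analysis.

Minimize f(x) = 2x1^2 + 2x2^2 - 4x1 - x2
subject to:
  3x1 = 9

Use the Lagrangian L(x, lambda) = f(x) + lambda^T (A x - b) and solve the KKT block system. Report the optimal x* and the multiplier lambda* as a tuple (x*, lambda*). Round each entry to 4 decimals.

Form the Lagrangian:
  L(x, lambda) = (1/2) x^T Q x + c^T x + lambda^T (A x - b)
Stationarity (grad_x L = 0): Q x + c + A^T lambda = 0.
Primal feasibility: A x = b.

This gives the KKT block system:
  [ Q   A^T ] [ x     ]   [-c ]
  [ A    0  ] [ lambda ] = [ b ]

Solving the linear system:
  x*      = (3, 0.25)
  lambda* = (-2.6667)
  f(x*)   = 5.875

x* = (3, 0.25), lambda* = (-2.6667)


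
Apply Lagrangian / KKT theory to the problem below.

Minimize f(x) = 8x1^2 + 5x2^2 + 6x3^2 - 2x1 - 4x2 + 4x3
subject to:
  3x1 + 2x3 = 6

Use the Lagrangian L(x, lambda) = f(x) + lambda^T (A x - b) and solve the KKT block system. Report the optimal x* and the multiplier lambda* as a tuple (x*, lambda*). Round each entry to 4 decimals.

Form the Lagrangian:
  L(x, lambda) = (1/2) x^T Q x + c^T x + lambda^T (A x - b)
Stationarity (grad_x L = 0): Q x + c + A^T lambda = 0.
Primal feasibility: A x = b.

This gives the KKT block system:
  [ Q   A^T ] [ x     ]   [-c ]
  [ A    0  ] [ lambda ] = [ b ]

Solving the linear system:
  x*      = (1.4419, 0.4, 0.8372)
  lambda* = (-7.0233)
  f(x*)   = 20.5023

x* = (1.4419, 0.4, 0.8372), lambda* = (-7.0233)


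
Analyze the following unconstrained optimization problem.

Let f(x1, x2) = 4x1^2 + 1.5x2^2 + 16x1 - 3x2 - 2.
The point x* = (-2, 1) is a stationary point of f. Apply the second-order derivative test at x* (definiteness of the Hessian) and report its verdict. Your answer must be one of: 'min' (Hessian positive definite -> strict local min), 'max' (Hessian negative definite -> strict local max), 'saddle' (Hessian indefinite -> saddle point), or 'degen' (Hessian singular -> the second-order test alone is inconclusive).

Compute the Hessian H = grad^2 f:
  H = [[8, 0], [0, 3]]
Verify stationarity: grad f(x*) = H x* + g = (0, 0).
Eigenvalues of H: 3, 8.
Both eigenvalues > 0, so H is positive definite -> x* is a strict local min.

min


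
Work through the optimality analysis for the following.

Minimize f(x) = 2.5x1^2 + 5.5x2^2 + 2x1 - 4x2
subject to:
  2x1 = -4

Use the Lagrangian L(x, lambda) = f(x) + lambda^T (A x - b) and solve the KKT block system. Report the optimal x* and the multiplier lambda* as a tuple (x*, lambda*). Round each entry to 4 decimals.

Form the Lagrangian:
  L(x, lambda) = (1/2) x^T Q x + c^T x + lambda^T (A x - b)
Stationarity (grad_x L = 0): Q x + c + A^T lambda = 0.
Primal feasibility: A x = b.

This gives the KKT block system:
  [ Q   A^T ] [ x     ]   [-c ]
  [ A    0  ] [ lambda ] = [ b ]

Solving the linear system:
  x*      = (-2, 0.3636)
  lambda* = (4)
  f(x*)   = 5.2727

x* = (-2, 0.3636), lambda* = (4)


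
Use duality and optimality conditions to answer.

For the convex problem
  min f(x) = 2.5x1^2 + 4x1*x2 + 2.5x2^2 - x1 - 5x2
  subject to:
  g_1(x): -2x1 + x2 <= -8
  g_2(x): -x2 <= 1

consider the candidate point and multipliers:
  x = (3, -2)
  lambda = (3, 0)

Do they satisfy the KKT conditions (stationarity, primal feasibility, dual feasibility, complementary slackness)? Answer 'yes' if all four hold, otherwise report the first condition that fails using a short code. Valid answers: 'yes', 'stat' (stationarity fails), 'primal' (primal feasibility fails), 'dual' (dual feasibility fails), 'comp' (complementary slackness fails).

Gradient of f: grad f(x) = Q x + c = (6, -3)
Constraint values g_i(x) = a_i^T x - b_i:
  g_1((3, -2)) = 0
  g_2((3, -2)) = 1
Stationarity residual: grad f(x) + sum_i lambda_i a_i = (0, 0)
  -> stationarity OK
Primal feasibility (all g_i <= 0): FAILS
Dual feasibility (all lambda_i >= 0): OK
Complementary slackness (lambda_i * g_i(x) = 0 for all i): OK

Verdict: the first failing condition is primal_feasibility -> primal.

primal


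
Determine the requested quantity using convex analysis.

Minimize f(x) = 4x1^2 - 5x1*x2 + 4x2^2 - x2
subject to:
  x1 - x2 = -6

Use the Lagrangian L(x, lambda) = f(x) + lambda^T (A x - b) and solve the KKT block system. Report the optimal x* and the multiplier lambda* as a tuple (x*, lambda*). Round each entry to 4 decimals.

Form the Lagrangian:
  L(x, lambda) = (1/2) x^T Q x + c^T x + lambda^T (A x - b)
Stationarity (grad_x L = 0): Q x + c + A^T lambda = 0.
Primal feasibility: A x = b.

This gives the KKT block system:
  [ Q   A^T ] [ x     ]   [-c ]
  [ A    0  ] [ lambda ] = [ b ]

Solving the linear system:
  x*      = (-2.8333, 3.1667)
  lambda* = (38.5)
  f(x*)   = 113.9167

x* = (-2.8333, 3.1667), lambda* = (38.5)


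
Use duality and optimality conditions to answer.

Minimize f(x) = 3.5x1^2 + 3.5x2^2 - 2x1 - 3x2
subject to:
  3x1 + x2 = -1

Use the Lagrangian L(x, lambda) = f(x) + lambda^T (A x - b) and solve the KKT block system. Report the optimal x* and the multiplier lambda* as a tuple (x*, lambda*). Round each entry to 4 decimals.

Form the Lagrangian:
  L(x, lambda) = (1/2) x^T Q x + c^T x + lambda^T (A x - b)
Stationarity (grad_x L = 0): Q x + c + A^T lambda = 0.
Primal feasibility: A x = b.

This gives the KKT block system:
  [ Q   A^T ] [ x     ]   [-c ]
  [ A    0  ] [ lambda ] = [ b ]

Solving the linear system:
  x*      = (-0.4, 0.2)
  lambda* = (1.6)
  f(x*)   = 0.9

x* = (-0.4, 0.2), lambda* = (1.6)


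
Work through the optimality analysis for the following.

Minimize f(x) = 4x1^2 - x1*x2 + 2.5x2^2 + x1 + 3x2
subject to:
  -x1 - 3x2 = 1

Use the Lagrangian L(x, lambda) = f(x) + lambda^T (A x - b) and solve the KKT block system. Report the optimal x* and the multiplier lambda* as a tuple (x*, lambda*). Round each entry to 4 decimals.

Form the Lagrangian:
  L(x, lambda) = (1/2) x^T Q x + c^T x + lambda^T (A x - b)
Stationarity (grad_x L = 0): Q x + c + A^T lambda = 0.
Primal feasibility: A x = b.

This gives the KKT block system:
  [ Q   A^T ] [ x     ]   [-c ]
  [ A    0  ] [ lambda ] = [ b ]

Solving the linear system:
  x*      = (-0.0964, -0.3012)
  lambda* = (0.5301)
  f(x*)   = -0.7651

x* = (-0.0964, -0.3012), lambda* = (0.5301)


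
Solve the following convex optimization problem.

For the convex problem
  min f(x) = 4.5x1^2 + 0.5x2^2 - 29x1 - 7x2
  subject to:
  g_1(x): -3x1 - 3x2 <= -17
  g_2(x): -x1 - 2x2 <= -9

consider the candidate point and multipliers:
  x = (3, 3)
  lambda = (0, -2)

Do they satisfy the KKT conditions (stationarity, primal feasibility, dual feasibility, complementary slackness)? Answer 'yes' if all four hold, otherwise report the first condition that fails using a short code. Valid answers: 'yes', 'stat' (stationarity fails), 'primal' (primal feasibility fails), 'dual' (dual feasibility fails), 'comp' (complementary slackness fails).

Gradient of f: grad f(x) = Q x + c = (-2, -4)
Constraint values g_i(x) = a_i^T x - b_i:
  g_1((3, 3)) = -1
  g_2((3, 3)) = 0
Stationarity residual: grad f(x) + sum_i lambda_i a_i = (0, 0)
  -> stationarity OK
Primal feasibility (all g_i <= 0): OK
Dual feasibility (all lambda_i >= 0): FAILS
Complementary slackness (lambda_i * g_i(x) = 0 for all i): OK

Verdict: the first failing condition is dual_feasibility -> dual.

dual
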